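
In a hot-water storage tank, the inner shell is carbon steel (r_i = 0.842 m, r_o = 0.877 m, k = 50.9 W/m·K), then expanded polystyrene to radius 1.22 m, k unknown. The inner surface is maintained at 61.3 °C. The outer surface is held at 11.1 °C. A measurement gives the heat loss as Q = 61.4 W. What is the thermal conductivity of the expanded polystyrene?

k = 0.0312 W/m·K

ΣR = ΔT/Q = |61.3 − 11.1|/61.4 = 0.8176 K/W
Known resistances:
  R_carbon steel = (1/0.842 − 1/0.877)/(4πk) = 0.04740/(4π·50.9) = 7.410×10^-5 K/W
R_expanded polystyrene = ΣR − ΣR_known = 0.8176 − 7.410×10^-5 = 0.8175 K/W
(1/r₁−1/r₂)/(4πk) = 0.8175 ⇒ k = 0.3206/(4π·0.8175) = 0.0312 W/m·K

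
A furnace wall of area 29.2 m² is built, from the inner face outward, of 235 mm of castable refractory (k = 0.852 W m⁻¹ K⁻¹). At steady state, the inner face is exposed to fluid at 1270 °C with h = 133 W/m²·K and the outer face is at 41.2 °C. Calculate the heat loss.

Treat each layer as a resistance in series:
  R_conv,in = 1/(hA) = 1/(133·29.2) = 2.575×10^-4 K/W
  R_castable refractory = L/(kA) = 0.235/(0.852·29.2) = 0.009446 K/W
ΣR = 2.575×10^-4 + 0.009446 = 0.009704 K/W
Q = ΔT/ΣR = (1270 °C − 41.2 °C)/0.009704 = 1.27×10^5 W

Q = 127 kW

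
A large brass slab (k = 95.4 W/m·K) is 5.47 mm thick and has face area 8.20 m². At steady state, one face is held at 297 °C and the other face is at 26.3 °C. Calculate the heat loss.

Q = 38700 kW

Q = kA·ΔT/L = 95.4 × 8.20 × |297 °C − 26.3 °C| / 0.00547 = 3.87×10^7 W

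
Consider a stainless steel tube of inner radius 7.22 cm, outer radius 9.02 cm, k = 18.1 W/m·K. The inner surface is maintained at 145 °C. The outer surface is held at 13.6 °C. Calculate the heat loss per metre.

Q' = 67.1 kW/m

Q' = 2πk·ΔT/ln(r₂/r₁) = 2π × 18.1 × 131.4 / ln(0.0902/0.0722) = 67100 W/m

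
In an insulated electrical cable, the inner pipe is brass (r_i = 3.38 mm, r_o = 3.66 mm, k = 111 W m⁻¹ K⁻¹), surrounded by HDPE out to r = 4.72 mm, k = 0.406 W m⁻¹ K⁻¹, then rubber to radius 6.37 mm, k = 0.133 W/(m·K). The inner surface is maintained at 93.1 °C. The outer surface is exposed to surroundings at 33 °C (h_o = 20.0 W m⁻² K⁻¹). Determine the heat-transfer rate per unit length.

Q' = 35.2 W/m

Treat each layer as a resistance in series:
  R'_brass = ln(0.00366/0.00338)/(2πk) = 0.07959/(2π·111) = 1.141×10^-4 m·K/W
  R'_HDPE = ln(0.00472/0.00366)/(2πk) = 0.2543/(2π·0.406) = 0.09971 m·K/W
  R'_rubber = ln(0.00637/0.00472)/(2πk) = 0.2998/(2π·0.133) = 0.3587 m·K/W
  R'_conv,out = 1/(2πr h) = 1/(2π·0.00637·20.0) = 1.249 m·K/W
ΣR = 1.141×10^-4 + 0.09971 + 0.3587 + 1.249 = 1.708 m·K/W
Q' = ΔT/ΣR = (93.1 °C − 33 °C)/1.708 = 35.2 W/m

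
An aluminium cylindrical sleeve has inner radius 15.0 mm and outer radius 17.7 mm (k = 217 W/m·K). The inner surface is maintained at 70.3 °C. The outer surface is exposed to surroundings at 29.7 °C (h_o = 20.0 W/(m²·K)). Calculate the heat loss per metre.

Series thermal resistances, inner to outer:
  R'_aluminium = ln(0.0177/0.0150)/(2πk) = 0.1655/(2π·217) = 1.214×10^-4 m·K/W
  R'_conv,out = 1/(2πr h) = 1/(2π·0.0177·20.0) = 0.4496 m·K/W
ΣR = 1.214×10^-4 + 0.4496 = 0.4497 m·K/W
Q' = ΔT/ΣR = (70.3 °C − 29.7 °C)/0.4497 = 90.3 W/m

Q' = 90.3 W/m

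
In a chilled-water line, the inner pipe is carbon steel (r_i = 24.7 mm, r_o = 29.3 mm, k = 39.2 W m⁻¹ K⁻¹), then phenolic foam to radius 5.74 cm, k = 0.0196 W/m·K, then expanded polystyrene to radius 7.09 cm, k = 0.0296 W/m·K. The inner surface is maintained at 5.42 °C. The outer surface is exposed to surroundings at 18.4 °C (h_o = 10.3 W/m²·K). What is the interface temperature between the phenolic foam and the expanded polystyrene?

Resistance network (inner→outer):
  R'_carbon steel = ln(0.0293/0.0247)/(2πk) = 0.1708/(2π·39.2) = 6.934×10^-4 m·K/W
  R'_phenolic foam = ln(0.0574/0.0293)/(2πk) = 0.6725/(2π·0.0196) = 5.460 m·K/W
  R'_expanded polystyrene = ln(0.0709/0.0574)/(2πk) = 0.2112/(2π·0.0296) = 1.136 m·K/W
  R'_conv,out = 1/(2πr h) = 1/(2π·0.0709·10.3) = 0.2179 m·K/W
ΣR = 6.934×10^-4 + 5.460 + 1.136 + 0.2179 = 6.815 m·K/W
Q' = ΔT/ΣR = (5.42 °C − 18.4 °C)/6.815 = -1.905 W/m
From the inner boundary to the phenolic foam/expanded polystyrene interface, ΣR_partial = 5.461 m·K/W.
T_interface = T_in − Q'·ΣR_partial = 5.42 °C − (-1.905)(5.461) = 15.8 °C

T = 15.8 °C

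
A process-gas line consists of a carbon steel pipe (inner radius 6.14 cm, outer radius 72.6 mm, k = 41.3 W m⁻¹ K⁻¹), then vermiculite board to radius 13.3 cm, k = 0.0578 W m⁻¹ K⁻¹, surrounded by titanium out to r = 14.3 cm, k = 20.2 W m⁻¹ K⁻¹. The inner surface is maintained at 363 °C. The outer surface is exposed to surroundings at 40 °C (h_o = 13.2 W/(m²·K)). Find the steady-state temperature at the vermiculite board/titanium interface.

Resistance network (inner→outer):
  R'_carbon steel = ln(0.0726/0.0614)/(2πk) = 0.1676/(2π·41.3) = 6.457×10^-4 m·K/W
  R'_vermiculite board = ln(0.133/0.0726)/(2πk) = 0.6054/(2π·0.0578) = 1.667 m·K/W
  R'_titanium = ln(0.143/0.133)/(2πk) = 0.07250/(2π·20.2) = 5.712×10^-4 m·K/W
  R'_conv,out = 1/(2πr h) = 1/(2π·0.143·13.2) = 0.08432 m·K/W
ΣR = 6.457×10^-4 + 1.667 + 5.712×10^-4 + 0.08432 = 1.753 m·K/W
Q' = ΔT/ΣR = (363 °C − 40 °C)/1.753 = 184.3 W/m
From the inner boundary to the vermiculite board/titanium interface, ΣR_partial = 1.668 m·K/W.
T_interface = T_in − Q'·ΣR_partial = 363 °C − (184.3)(1.668) = 55.6 °C

T = 55.6 °C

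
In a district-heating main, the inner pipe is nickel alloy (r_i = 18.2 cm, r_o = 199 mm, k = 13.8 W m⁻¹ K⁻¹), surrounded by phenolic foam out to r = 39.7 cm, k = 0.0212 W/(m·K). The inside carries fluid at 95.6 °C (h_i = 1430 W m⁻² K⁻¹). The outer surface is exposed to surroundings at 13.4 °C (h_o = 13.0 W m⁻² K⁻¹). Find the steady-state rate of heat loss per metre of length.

Q' = 15.8 W/m

Series thermal resistances, inner to outer:
  R'_conv,in = 1/(2πr h) = 1/(2π·0.182·1430) = 6.115×10^-4 m·K/W
  R'_nickel alloy = ln(0.199/0.182)/(2πk) = 0.08930/(2π·13.8) = 0.001030 m·K/W
  R'_phenolic foam = ln(0.397/0.199)/(2πk) = 0.6906/(2π·0.0212) = 5.185 m·K/W
  R'_conv,out = 1/(2πr h) = 1/(2π·0.397·13.0) = 0.03084 m·K/W
ΣR = 6.115×10^-4 + 0.001030 + 5.185 + 0.03084 = 5.217 m·K/W
Q' = ΔT/ΣR = (95.6 °C − 13.4 °C)/5.217 = 15.8 W/m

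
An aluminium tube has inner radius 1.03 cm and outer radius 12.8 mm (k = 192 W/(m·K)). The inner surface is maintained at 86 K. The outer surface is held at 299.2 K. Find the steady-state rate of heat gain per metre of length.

Q' = 2πk·ΔT/ln(r₂/r₁) = 2π × 192 × 213.2 / ln(0.0128/0.0103) = 1.18×10^6 W/m

Q' = 1180 kW/m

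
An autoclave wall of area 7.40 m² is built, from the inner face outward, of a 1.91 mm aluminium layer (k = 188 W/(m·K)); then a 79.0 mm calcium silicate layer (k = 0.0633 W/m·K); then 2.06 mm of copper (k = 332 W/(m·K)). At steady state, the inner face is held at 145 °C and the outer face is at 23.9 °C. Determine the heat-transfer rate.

Treat each layer as a resistance in series:
  R_aluminium = L/(kA) = 0.00191/(188·7.40) = 1.373×10^-6 K/W
  R_calcium silicate = L/(kA) = 0.0790/(0.0633·7.40) = 0.1687 K/W
  R_copper = L/(kA) = 0.00206/(332·7.40) = 8.385×10^-7 K/W
ΣR = 1.373×10^-6 + 0.1687 + 8.385×10^-7 = 0.1687 K/W
Q = ΔT/ΣR = (145 °C − 23.9 °C)/0.1687 = 718 W

Q = 718 W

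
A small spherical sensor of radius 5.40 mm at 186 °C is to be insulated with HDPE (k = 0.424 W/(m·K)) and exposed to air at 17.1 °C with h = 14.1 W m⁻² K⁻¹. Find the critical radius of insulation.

For a sphere, r_cr = 2k_ins/h = 2·0.424/14.1 = 0.0601 m = 6.01 cm

r_cr = 6.01 cm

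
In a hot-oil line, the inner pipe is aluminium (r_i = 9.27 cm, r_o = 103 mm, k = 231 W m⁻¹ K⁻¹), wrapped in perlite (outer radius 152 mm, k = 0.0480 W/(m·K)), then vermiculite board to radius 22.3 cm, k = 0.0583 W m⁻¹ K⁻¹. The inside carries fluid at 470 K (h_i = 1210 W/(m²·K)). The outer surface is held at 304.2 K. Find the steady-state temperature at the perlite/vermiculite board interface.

Series thermal resistances, inner to outer:
  R'_conv,in = 1/(2πr h) = 1/(2π·0.0927·1210) = 0.001419 m·K/W
  R'_aluminium = ln(0.103/0.0927)/(2πk) = 0.1054/(2π·231) = 7.259×10^-5 m·K/W
  R'_perlite = ln(0.152/0.103)/(2πk) = 0.3892/(2π·0.0480) = 1.290 m·K/W
  R'_vermiculite board = ln(0.223/0.152)/(2πk) = 0.3833/(2π·0.0583) = 1.046 m·K/W
ΣR = 0.001419 + 7.259×10^-5 + 1.290 + 1.046 = 2.337 m·K/W
Q' = ΔT/ΣR = (470 K − 304.2 K)/2.337 = 70.95 W/m
From the inner boundary to the perlite/vermiculite board interface, ΣR_partial = 1.291 m·K/W.
T_interface = T_in − Q'·ΣR_partial = 470 K − (70.95)(1.291) = 378 K

T = 378 K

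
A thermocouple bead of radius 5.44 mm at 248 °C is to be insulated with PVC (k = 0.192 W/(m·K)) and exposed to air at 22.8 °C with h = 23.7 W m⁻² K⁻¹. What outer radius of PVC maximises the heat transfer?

r_cr = 1.62 cm

For a sphere, r_cr = 2k_ins/h = 2·0.192/23.7 = 0.0162 m = 1.62 cm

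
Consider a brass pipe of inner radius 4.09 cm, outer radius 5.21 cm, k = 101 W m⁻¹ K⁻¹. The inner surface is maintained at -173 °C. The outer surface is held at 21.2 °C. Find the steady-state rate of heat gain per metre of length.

Q' = 2πk·ΔT/ln(r₂/r₁) = 2π × 101 × 194.2 / ln(0.0521/0.0409) = 5.09×10^5 W/m

Q' = 5.09×10^5 W/m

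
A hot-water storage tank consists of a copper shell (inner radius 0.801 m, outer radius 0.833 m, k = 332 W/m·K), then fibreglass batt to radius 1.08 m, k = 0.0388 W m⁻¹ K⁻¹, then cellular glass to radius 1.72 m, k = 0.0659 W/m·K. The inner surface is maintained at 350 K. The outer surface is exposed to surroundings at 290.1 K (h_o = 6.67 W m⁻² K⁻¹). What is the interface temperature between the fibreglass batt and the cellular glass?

Series thermal resistances, inner to outer:
  R_copper = (1/0.801 − 1/0.833)/(4πk) = 0.04796/(4π·332) = 1.150×10^-5 K/W
  R_fibreglass batt = (1/0.833 − 1/1.08)/(4πk) = 0.2746/(4π·0.0388) = 0.5631 K/W
  R_cellular glass = (1/1.08 − 1/1.72)/(4πk) = 0.3445/(4π·0.0659) = 0.4160 K/W
  R_conv,out = 1/(4πr²h) = 1/(4π·1.72²·6.67) = 0.004033 K/W
ΣR = 1.150×10^-5 + 0.5631 + 0.4160 + 0.004033 = 0.9831 K/W
Q = ΔT/ΣR = (350 K − 290.1 K)/0.9831 = 60.93 W
From the inner boundary to the fibreglass batt/cellular glass interface, ΣR_partial = 0.5631 K/W.
T_interface = T_in − Q·ΣR_partial = 350 K − (60.93)(0.5631) = 315.7 K

T = 315.7 K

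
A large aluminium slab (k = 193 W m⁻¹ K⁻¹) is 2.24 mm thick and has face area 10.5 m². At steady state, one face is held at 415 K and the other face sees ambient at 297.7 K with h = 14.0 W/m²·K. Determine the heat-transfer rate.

Resistance network (inner→outer):
  R_aluminium = L/(kA) = 0.00224/(193·10.5) = 1.105×10^-6 K/W
  R_conv,out = 1/(hA) = 1/(14.0·10.5) = 0.006803 K/W
ΣR = 1.105×10^-6 + 0.006803 = 0.006804 K/W
Q = ΔT/ΣR = (415 K − 297.7 K)/0.006804 = 17200 W

Q = 17.2 kW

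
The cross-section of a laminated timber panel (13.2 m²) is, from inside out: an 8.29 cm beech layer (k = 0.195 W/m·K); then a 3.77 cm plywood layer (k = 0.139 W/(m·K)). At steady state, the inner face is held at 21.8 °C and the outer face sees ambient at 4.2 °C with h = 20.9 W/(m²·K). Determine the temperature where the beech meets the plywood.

Series thermal resistances, inner to outer:
  R_beech = L/(kA) = 0.0829/(0.195·13.2) = 0.03221 K/W
  R_plywood = L/(kA) = 0.0377/(0.139·13.2) = 0.02055 K/W
  R_conv,out = 1/(hA) = 1/(20.9·13.2) = 0.003625 K/W
ΣR = 0.03221 + 0.02055 + 0.003625 = 0.05639 K/W
Q = ΔT/ΣR = (21.8 °C − 4.2 °C)/0.05639 = 312.1 W
From the inner boundary to the beech/plywood interface, ΣR_partial = 0.03221 K/W.
T_interface = T_in − Q·ΣR_partial = 21.8 °C − (312.1)(0.03221) = 11.7 °C

T = 11.7 °C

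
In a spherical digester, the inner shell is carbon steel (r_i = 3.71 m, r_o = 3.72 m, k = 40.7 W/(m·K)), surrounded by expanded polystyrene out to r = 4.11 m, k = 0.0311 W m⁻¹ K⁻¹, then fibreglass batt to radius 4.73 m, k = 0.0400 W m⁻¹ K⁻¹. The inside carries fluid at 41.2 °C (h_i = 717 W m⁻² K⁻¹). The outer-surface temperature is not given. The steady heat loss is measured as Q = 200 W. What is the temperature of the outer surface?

Series resistances:
  R_conv,in = 1/(4πr²h) = 1/(4π·3.71²·717) = 8.063×10^-6 K/W
  R_carbon steel = (1/3.71 − 1/3.72)/(4πk) = 7.246×10^-4/(4π·40.7) = 1.417×10^-6 K/W
  R_expanded polystyrene = (1/3.72 − 1/4.11)/(4πk) = 0.02551/(4π·0.0311) = 0.06527 K/W
  R_fibreglass batt = (1/4.11 − 1/4.73)/(4πk) = 0.03189/(4π·0.0400) = 0.06345 K/W
ΣR = 0.1287 K/W
ΔT = Q·ΣR = 200 × 0.1287 = 25.74 K
Heat flows outward, so T_out = T_in − ΔT = 41.2 − 25.74 = 15.5 °C

T_out = 15.5 °C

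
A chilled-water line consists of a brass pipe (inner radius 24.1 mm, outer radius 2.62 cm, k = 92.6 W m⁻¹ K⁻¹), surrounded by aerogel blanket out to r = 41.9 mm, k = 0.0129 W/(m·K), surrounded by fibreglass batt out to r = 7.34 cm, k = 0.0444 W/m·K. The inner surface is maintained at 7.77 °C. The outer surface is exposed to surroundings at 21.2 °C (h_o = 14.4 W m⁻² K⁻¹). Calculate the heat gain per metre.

Series thermal resistances, inner to outer:
  R'_brass = ln(0.0262/0.0241)/(2πk) = 0.08355/(2π·92.6) = 1.436×10^-4 m·K/W
  R'_aerogel blanket = ln(0.0419/0.0262)/(2πk) = 0.4695/(2π·0.0129) = 5.793 m·K/W
  R'_fibreglass batt = ln(0.0734/0.0419)/(2πk) = 0.5606/(2π·0.0444) = 2.010 m·K/W
  R'_conv,out = 1/(2πr h) = 1/(2π·0.0734·14.4) = 0.1506 m·K/W
ΣR = 1.436×10^-4 + 5.793 + 2.010 + 0.1506 = 7.954 m·K/W
Q' = ΔT/ΣR = (7.77 °C − 21.2 °C)/7.954 = -1.69 W/m
(Negative Q' ⇒ heat flows inward; heat gain = 1.69 W/m.)

Q' = 1.69 W/m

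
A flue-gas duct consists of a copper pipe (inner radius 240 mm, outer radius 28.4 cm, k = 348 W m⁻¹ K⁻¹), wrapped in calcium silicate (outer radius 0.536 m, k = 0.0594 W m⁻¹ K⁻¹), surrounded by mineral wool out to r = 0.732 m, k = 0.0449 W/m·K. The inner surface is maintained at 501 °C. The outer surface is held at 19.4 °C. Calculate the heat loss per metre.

Resistance network (inner→outer):
  R'_copper = ln(0.284/0.240)/(2πk) = 0.1683/(2π·348) = 7.699×10^-5 m·K/W
  R'_calcium silicate = ln(0.536/0.284)/(2πk) = 0.6352/(2π·0.0594) = 1.702 m·K/W
  R'_mineral wool = ln(0.732/0.536)/(2πk) = 0.3116/(2π·0.0449) = 1.105 m·K/W
ΣR = 7.699×10^-5 + 1.702 + 1.105 = 2.807 m·K/W
Q' = ΔT/ΣR = (501 °C − 19.4 °C)/2.807 = 172 W/m

Q' = 172 W/m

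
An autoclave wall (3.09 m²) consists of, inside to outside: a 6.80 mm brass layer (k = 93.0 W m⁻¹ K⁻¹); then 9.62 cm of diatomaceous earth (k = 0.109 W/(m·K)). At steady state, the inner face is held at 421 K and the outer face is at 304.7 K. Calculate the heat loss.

Q = 407 W

Series thermal resistances, inner to outer:
  R_brass = L/(kA) = 0.00680/(93.0·3.09) = 2.366×10^-5 K/W
  R_diatomaceous earth = L/(kA) = 0.0962/(0.109·3.09) = 0.2856 K/W
ΣR = 2.366×10^-5 + 0.2856 = 0.2856 K/W
Q = ΔT/ΣR = (421 K − 304.7 K)/0.2856 = 407 W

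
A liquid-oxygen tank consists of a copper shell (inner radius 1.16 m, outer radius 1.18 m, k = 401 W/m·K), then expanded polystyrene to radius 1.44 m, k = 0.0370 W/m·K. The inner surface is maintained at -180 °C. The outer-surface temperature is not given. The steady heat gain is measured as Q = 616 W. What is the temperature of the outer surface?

Sum the resistances:
  R_copper = (1/1.16 − 1/1.18)/(4πk) = 0.01461/(4π·401) = 2.900×10^-6 K/W
  R_expanded polystyrene = (1/1.18 − 1/1.44)/(4πk) = 0.1530/(4π·0.0370) = 0.3291 K/W
ΣR = 0.3291 K/W
ΔT = Q·ΣR = 616 × 0.3291 = 202.7 K
Heat flows inward, so T_out = T_in + ΔT = -180 + 202.7 = 22.7 °C

T_out = 22.7 °C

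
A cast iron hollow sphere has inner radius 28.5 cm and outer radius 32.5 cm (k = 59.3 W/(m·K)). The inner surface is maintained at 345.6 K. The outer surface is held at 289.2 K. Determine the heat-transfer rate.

Q = 4πk·ΔT/(1/r₁ − 1/r₂) = 4π × 59.3 × 56.4 / (1/0.285 − 1/0.325) = 97300 W

Q = 97.3 kW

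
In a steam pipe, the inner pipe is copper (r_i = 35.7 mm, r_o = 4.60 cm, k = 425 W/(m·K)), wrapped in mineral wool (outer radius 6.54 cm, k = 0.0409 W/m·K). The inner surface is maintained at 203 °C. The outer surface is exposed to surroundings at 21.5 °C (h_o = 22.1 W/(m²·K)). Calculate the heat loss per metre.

Q' = 123 W/m

Series thermal resistances, inner to outer:
  R'_copper = ln(0.0460/0.0357)/(2πk) = 0.2535/(2π·425) = 9.493×10^-5 m·K/W
  R'_mineral wool = ln(0.0654/0.0460)/(2πk) = 0.3519/(2π·0.0409) = 1.369 m·K/W
  R'_conv,out = 1/(2πr h) = 1/(2π·0.0654·22.1) = 0.1101 m·K/W
ΣR = 9.493×10^-5 + 1.369 + 0.1101 = 1.479 m·K/W
Q' = ΔT/ΣR = (203 °C − 21.5 °C)/1.479 = 123 W/m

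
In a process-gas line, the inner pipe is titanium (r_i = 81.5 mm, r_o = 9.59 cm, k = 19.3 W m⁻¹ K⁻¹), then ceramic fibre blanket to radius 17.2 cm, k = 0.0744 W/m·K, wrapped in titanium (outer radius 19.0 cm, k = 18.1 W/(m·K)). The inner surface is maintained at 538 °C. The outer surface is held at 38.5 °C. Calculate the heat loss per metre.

Treat each layer as a resistance in series:
  R'_titanium = ln(0.0959/0.0815)/(2πk) = 0.1627/(2π·19.3) = 0.001342 m·K/W
  R'_ceramic fibre blanket = ln(0.172/0.0959)/(2πk) = 0.5842/(2π·0.0744) = 1.250 m·K/W
  R'_titanium = ln(0.190/0.172)/(2πk) = 0.09953/(2π·18.1) = 8.752×10^-4 m·K/W
ΣR = 0.001342 + 1.250 + 8.752×10^-4 = 1.252 m·K/W
Q' = ΔT/ΣR = (538 °C − 38.5 °C)/1.252 = 399 W/m

Q' = 399 W/m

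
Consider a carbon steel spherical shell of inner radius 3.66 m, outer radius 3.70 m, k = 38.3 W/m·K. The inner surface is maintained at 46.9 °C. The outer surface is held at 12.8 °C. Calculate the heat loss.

Q = 5560 kW

Q = 4πk·ΔT/(1/r₁ − 1/r₂) = 4π × 38.3 × 34.1 / (1/3.66 − 1/3.70) = 5.56×10^6 W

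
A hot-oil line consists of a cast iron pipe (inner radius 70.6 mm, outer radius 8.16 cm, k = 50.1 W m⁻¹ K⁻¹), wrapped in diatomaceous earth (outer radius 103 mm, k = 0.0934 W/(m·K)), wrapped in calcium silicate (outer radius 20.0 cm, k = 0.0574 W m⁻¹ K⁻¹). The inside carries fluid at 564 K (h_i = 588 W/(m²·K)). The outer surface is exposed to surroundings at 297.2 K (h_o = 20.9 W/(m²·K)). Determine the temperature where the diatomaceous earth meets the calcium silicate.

Series thermal resistances, inner to outer:
  R'_conv,in = 1/(2πr h) = 1/(2π·0.0706·588) = 0.003834 m·K/W
  R'_cast iron = ln(0.0816/0.0706)/(2πk) = 0.1448/(2π·50.1) = 4.600×10^-4 m·K/W
  R'_diatomaceous earth = ln(0.103/0.0816)/(2πk) = 0.2329/(2π·0.0934) = 0.3969 m·K/W
  R'_calcium silicate = ln(0.200/0.103)/(2πk) = 0.6636/(2π·0.0574) = 1.840 m·K/W
  R'_conv,out = 1/(2πr h) = 1/(2π·0.200·20.9) = 0.03808 m·K/W
ΣR = 0.003834 + 4.600×10^-4 + 0.3969 + 1.840 + 0.03808 = 2.279 m·K/W
Q' = ΔT/ΣR = (564 K − 297.2 K)/2.279 = 117.1 W/m
From the inner boundary to the diatomaceous earth/calcium silicate interface, ΣR_partial = 0.4012 m·K/W.
T_interface = T_in − Q'·ΣR_partial = 564 K − (117.1)(0.4012) = 517 K

T = 517 K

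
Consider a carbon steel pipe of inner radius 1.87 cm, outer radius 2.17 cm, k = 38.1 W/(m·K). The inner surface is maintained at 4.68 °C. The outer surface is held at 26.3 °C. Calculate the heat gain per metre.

Q' = 2πk·ΔT/ln(r₂/r₁) = 2π × 38.1 × 21.62 / ln(0.0217/0.0187) = 34800 W/m

Q' = 34.8 kW/m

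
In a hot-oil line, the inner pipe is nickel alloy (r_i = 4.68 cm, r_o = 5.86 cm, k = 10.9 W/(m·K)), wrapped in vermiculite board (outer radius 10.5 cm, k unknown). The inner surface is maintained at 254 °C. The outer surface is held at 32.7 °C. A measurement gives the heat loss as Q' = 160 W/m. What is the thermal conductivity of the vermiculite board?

k = 0.0673 W/m·K

ΣR = ΔT/Q' = |254 − 32.7|/160 = 1.383 m·K/W
Known resistances:
  R'_nickel alloy = ln(0.0586/0.0468)/(2πk) = 0.2249/(2π·10.9) = 0.003283 m·K/W
R_vermiculite board = ΣR − ΣR_known = 1.383 − 0.003283 = 1.380 m·K/W
ln(r₂/r₁)/(2πk) = 1.380 ⇒ k = 0.5832/(2π·1.380) = 0.0673 W/m·K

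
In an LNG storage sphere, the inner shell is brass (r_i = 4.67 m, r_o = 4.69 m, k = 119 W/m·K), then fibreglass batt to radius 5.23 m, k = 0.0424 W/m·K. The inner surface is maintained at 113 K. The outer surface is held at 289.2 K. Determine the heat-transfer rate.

Treat each layer as a resistance in series:
  R_brass = (1/4.67 − 1/4.69)/(4πk) = 9.131×10^-4/(4π·119) = 6.106×10^-7 K/W
  R_fibreglass batt = (1/4.69 − 1/5.23)/(4πk) = 0.02202/(4π·0.0424) = 0.04132 K/W
ΣR = 6.106×10^-7 + 0.04132 = 0.04132 K/W
Q = ΔT/ΣR = (113 K − 289.2 K)/0.04132 = -4260 W
(Negative Q ⇒ heat flows inward; heat gain = 4260 W.)

Q = 4.26 kW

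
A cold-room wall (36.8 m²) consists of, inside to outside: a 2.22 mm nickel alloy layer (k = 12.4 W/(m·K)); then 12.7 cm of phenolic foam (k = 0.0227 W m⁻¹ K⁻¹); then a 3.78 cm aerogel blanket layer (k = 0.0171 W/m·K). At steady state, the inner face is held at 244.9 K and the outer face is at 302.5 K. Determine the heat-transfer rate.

Q = 272 W

Treat each layer as a resistance in series:
  R_nickel alloy = L/(kA) = 0.00222/(12.4·36.8) = 4.865×10^-6 K/W
  R_phenolic foam = L/(kA) = 0.127/(0.0227·36.8) = 0.1520 K/W
  R_aerogel blanket = L/(kA) = 0.0378/(0.0171·36.8) = 0.06007 K/W
ΣR = 4.865×10^-6 + 0.1520 + 0.06007 = 0.2121 K/W
Q = ΔT/ΣR = (244.9 K − 302.5 K)/0.2121 = -272 W
(Negative Q ⇒ heat flows inward; heat gain = 272 W.)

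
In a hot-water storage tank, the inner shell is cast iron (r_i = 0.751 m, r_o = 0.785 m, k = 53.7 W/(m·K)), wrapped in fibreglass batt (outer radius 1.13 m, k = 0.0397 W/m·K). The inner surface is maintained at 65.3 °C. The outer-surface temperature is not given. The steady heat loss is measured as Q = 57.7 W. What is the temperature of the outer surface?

T_out = 20.3 °C

Sum the resistances:
  R_cast iron = (1/0.751 − 1/0.785)/(4πk) = 0.05767/(4π·53.7) = 8.546×10^-5 K/W
  R_fibreglass batt = (1/0.785 − 1/1.13)/(4πk) = 0.3889/(4π·0.0397) = 0.7796 K/W
ΣR = 0.7797 K/W
ΔT = Q·ΣR = 57.7 × 0.7797 = 44.99 K
Heat flows outward, so T_out = T_in − ΔT = 65.3 − 44.99 = 20.3 °C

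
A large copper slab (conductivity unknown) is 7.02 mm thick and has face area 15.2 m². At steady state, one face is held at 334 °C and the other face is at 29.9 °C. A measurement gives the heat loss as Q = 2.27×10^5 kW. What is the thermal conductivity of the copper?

k = 345 W/m·K

ΣR = ΔT/Q = |334 − 29.9|/2.27×10^8 = 1.340×10^-6 K/W
L/(kA) = 1.340×10^-6 ⇒ k = 0.00702/(1.340×10^-6·15.2) = 345 W/m·K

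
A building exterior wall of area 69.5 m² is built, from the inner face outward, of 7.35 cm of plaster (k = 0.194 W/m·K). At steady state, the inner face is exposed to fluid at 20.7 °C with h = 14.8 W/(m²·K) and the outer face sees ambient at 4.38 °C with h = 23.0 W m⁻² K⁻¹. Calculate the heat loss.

Q = 2320 W

Treat each layer as a resistance in series:
  R_conv,in = 1/(hA) = 1/(14.8·69.5) = 9.722×10^-4 K/W
  R_plaster = L/(kA) = 0.0735/(0.194·69.5) = 0.005451 K/W
  R_conv,out = 1/(hA) = 1/(23.0·69.5) = 6.256×10^-4 K/W
ΣR = 9.722×10^-4 + 0.005451 + 6.256×10^-4 = 0.007049 K/W
Q = ΔT/ΣR = (20.7 °C − 4.38 °C)/0.007049 = 2320 W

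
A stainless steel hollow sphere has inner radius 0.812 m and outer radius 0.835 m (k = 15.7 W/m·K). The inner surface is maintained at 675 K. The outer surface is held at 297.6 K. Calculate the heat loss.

Q = 4πk·ΔT/(1/r₁ − 1/r₂) = 4π × 15.7 × 377.4 / (1/0.812 − 1/0.835) = 2.19×10^6 W

Q = 2190 kW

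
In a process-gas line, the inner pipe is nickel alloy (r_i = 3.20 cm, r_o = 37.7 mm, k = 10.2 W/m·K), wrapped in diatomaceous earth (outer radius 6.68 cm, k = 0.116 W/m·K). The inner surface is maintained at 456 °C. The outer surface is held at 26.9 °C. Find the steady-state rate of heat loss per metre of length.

Treat each layer as a resistance in series:
  R'_nickel alloy = ln(0.0377/0.0320)/(2πk) = 0.1639/(2π·10.2) = 0.002558 m·K/W
  R'_diatomaceous earth = ln(0.0668/0.0377)/(2πk) = 0.5720/(2π·0.116) = 0.7849 m·K/W
ΣR = 0.002558 + 0.7849 = 0.7875 m·K/W
Q' = ΔT/ΣR = (456 °C − 26.9 °C)/0.7875 = 545 W/m

Q' = 545 W/m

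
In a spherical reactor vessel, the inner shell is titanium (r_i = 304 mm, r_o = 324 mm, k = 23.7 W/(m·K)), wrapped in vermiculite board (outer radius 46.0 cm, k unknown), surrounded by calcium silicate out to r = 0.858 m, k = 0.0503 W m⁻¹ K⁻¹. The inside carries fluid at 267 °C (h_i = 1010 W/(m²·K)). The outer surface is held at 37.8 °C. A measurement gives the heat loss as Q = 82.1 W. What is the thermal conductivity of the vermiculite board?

ΣR = ΔT/Q = |267 − 37.8|/82.1 = 2.792 K/W
Known resistances:
  R_conv,in = 1/(4πr²h) = 1/(4π·0.304²·1010) = 8.526×10^-4 K/W
  R_titanium = (1/0.304 − 1/0.324)/(4πk) = 0.2031/(4π·23.7) = 6.818×10^-4 K/W
  R_calcium silicate = (1/0.460 − 1/0.858)/(4πk) = 1.008/(4π·0.0503) = 1.595 K/W
R_vermiculite board = ΣR − ΣR_known = 2.792 − 1.597 = 1.195 K/W
(1/r₁−1/r₂)/(4πk) = 1.195 ⇒ k = 0.9125/(4π·1.195) = 0.0608 W/m·K

k = 0.0608 W/m·K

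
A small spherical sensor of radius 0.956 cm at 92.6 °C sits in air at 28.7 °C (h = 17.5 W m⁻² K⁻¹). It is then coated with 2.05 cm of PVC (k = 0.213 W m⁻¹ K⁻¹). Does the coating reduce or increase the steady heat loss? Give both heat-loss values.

Critical radius for a sphere: r_cr = 2k/h = 0.0243 m = 2.43 cm.
Outer radius after coating: r₂ = 0.00956 + 0.0205 = 0.03006 m.
r₁ < r_cr < r₂: heat loss rises to a maximum at r_cr then falls. Whether the coating helps depends on whether Q(r₂) has dropped back below Q(r₁).
Bare: R = 1/(4πr₁²h) = 49.75 K/W; Q = 63.9/49.75 = 1.28 W.
Coated: R = R_cond + R_conv = 31.68 K/W; Q = 63.9/31.68 = 2.02 W.

increases: 1.28 → 2.02 W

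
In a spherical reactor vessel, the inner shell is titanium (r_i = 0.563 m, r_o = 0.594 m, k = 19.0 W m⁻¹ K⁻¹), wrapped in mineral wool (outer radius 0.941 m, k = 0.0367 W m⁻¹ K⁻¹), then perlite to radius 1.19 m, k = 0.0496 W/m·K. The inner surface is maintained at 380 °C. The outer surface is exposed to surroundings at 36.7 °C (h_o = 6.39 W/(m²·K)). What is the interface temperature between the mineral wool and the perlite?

Series thermal resistances, inner to outer:
  R_titanium = (1/0.563 − 1/0.594)/(4πk) = 0.09270/(4π·19.0) = 3.882×10^-4 K/W
  R_mineral wool = (1/0.594 − 1/0.941)/(4πk) = 0.6208/(4π·0.0367) = 1.346 K/W
  R_perlite = (1/0.941 − 1/1.19)/(4πk) = 0.2224/(4π·0.0496) = 0.3568 K/W
  R_conv,out = 1/(4πr²h) = 1/(4π·1.19²·6.39) = 0.008794 K/W
ΣR = 3.882×10^-4 + 1.346 + 0.3568 + 0.008794 = 1.712 K/W
Q = ΔT/ΣR = (380 °C − 36.7 °C)/1.712 = 200.5 W
From the inner boundary to the mineral wool/perlite interface, ΣR_partial = 1.346 K/W.
T_interface = T_in − Q·ΣR_partial = 380 °C − (200.5)(1.346) = 110 °C

T = 110 °C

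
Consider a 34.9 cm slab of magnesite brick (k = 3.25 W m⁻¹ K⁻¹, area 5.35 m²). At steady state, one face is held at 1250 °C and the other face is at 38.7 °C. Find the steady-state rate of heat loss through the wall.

Q = 60300 W

Q = kA·ΔT/L = 3.25 × 5.35 × |1250 °C − 38.7 °C| / 0.349 = 60300 W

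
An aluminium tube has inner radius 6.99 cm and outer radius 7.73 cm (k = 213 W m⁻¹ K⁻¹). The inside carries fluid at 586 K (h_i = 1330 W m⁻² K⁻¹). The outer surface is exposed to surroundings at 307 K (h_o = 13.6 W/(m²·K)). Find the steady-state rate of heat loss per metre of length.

Q' = 1820 W/m

Series thermal resistances, inner to outer:
  R'_conv,in = 1/(2πr h) = 1/(2π·0.0699·1330) = 0.001712 m·K/W
  R'_aluminium = ln(0.0773/0.0699)/(2πk) = 0.1006/(2π·213) = 7.519×10^-5 m·K/W
  R'_conv,out = 1/(2πr h) = 1/(2π·0.0773·13.6) = 0.1514 m·K/W
ΣR = 0.001712 + 7.519×10^-5 + 0.1514 = 0.1532 m·K/W
Q' = ΔT/ΣR = (586 K − 307 K)/0.1532 = 1820 W/m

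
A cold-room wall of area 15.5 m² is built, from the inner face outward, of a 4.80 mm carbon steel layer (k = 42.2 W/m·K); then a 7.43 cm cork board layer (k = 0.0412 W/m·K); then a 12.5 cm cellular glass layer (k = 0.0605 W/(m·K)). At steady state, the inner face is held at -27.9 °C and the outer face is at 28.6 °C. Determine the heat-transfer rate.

Resistance network (inner→outer):
  R_carbon steel = L/(kA) = 0.00480/(42.2·15.5) = 7.338×10^-6 K/W
  R_cork board = L/(kA) = 0.0743/(0.0412·15.5) = 0.1163 K/W
  R_cellular glass = L/(kA) = 0.125/(0.0605·15.5) = 0.1333 K/W
ΣR = 7.338×10^-6 + 0.1163 + 0.1333 = 0.2496 K/W
Q = ΔT/ΣR = (-27.9 °C − 28.6 °C)/0.2496 = -226 W
(Negative Q ⇒ heat flows inward; heat gain = 226 W.)

Q = 226 W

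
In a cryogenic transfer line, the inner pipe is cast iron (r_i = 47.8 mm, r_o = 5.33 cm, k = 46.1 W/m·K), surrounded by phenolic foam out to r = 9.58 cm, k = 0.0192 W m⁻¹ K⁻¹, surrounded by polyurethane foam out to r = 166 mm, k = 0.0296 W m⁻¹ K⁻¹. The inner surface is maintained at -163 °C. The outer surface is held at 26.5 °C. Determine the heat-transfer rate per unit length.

Q' = 24.2 W/m

Series thermal resistances, inner to outer:
  R'_cast iron = ln(0.0533/0.0478)/(2πk) = 0.1089/(2π·46.1) = 3.760×10^-4 m·K/W
  R'_phenolic foam = ln(0.0958/0.0533)/(2πk) = 0.5863/(2π·0.0192) = 4.860 m·K/W
  R'_polyurethane foam = ln(0.166/0.0958)/(2πk) = 0.5497/(2π·0.0296) = 2.956 m·K/W
ΣR = 3.760×10^-4 + 4.860 + 2.956 = 7.816 m·K/W
Q' = ΔT/ΣR = (-163 °C − 26.5 °C)/7.816 = -24.2 W/m
(Negative Q' ⇒ heat flows inward; heat gain = 24.2 W/m.)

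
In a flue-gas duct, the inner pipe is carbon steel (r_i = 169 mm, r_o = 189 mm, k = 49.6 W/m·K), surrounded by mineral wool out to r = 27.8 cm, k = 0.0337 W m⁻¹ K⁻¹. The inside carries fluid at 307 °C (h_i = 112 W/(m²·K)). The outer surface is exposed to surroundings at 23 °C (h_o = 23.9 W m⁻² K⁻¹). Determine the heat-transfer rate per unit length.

Q' = 153 W/m

Series thermal resistances, inner to outer:
  R'_conv,in = 1/(2πr h) = 1/(2π·0.169·112) = 0.008408 m·K/W
  R'_carbon steel = ln(0.189/0.169)/(2πk) = 0.1118/(2π·49.6) = 3.589×10^-4 m·K/W
  R'_mineral wool = ln(0.278/0.189)/(2πk) = 0.3859/(2π·0.0337) = 1.822 m·K/W
  R'_conv,out = 1/(2πr h) = 1/(2π·0.278·23.9) = 0.02395 m·K/W
ΣR = 0.008408 + 3.589×10^-4 + 1.822 + 0.02395 = 1.855 m·K/W
Q' = ΔT/ΣR = (307 °C − 23 °C)/1.855 = 153 W/m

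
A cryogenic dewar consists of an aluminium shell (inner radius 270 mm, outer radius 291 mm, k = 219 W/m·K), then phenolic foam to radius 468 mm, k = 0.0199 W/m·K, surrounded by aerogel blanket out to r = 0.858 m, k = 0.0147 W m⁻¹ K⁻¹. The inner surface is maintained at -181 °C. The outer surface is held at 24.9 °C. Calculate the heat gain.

Q = 19.7 W

Treat each layer as a resistance in series:
  R_aluminium = (1/0.270 − 1/0.291)/(4πk) = 0.2673/(4π·219) = 9.712×10^-5 K/W
  R_phenolic foam = (1/0.291 − 1/0.468)/(4πk) = 1.300/(4π·0.0199) = 5.197 K/W
  R_aerogel blanket = (1/0.468 − 1/0.858)/(4πk) = 0.9713/(4π·0.0147) = 5.258 K/W
ΣR = 9.712×10^-5 + 5.197 + 5.258 = 10.46 K/W
Q = ΔT/ΣR = (-181 °C − 24.9 °C)/10.46 = -19.7 W
(Negative Q ⇒ heat flows inward; heat gain = 19.7 W.)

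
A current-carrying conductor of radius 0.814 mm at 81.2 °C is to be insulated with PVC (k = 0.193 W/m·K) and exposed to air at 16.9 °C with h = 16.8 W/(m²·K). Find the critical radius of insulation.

r_cr = 1.15 cm

For a cylinder, r_cr = k_ins/h = 0.193/16.8 = 0.0115 m = 1.15 cm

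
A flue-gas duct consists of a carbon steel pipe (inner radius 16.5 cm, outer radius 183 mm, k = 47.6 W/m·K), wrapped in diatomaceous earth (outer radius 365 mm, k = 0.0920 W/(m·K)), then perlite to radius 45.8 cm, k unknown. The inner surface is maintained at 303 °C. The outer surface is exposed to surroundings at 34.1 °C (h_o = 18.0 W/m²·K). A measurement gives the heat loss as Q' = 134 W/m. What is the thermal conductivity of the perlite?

ΣR = ΔT/Q' = |303 − 34.1|/134 = 2.007 m·K/W
Known resistances:
  R'_carbon steel = ln(0.183/0.165)/(2πk) = 0.1035/(2π·47.6) = 3.462×10^-4 m·K/W
  R'_diatomaceous earth = ln(0.365/0.183)/(2πk) = 0.6904/(2π·0.0920) = 1.194 m·K/W
  R'_conv,out = 1/(2πr h) = 1/(2π·0.458·18.0) = 0.01931 m·K/W
R_perlite = ΣR − ΣR_known = 2.007 − 1.214 = 0.7930 m·K/W
ln(r₂/r₁)/(2πk) = 0.7930 ⇒ k = 0.2270/(2π·0.7930) = 0.0456 W/m·K

k = 0.0456 W/m·K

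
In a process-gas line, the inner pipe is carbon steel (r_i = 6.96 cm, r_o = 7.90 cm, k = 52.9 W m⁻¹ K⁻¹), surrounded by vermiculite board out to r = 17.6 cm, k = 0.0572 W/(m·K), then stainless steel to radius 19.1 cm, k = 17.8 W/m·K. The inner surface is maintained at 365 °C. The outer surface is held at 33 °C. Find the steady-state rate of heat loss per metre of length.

Q' = 149 W/m

Series thermal resistances, inner to outer:
  R'_carbon steel = ln(0.0790/0.0696)/(2πk) = 0.1267/(2π·52.9) = 3.811×10^-4 m·K/W
  R'_vermiculite board = ln(0.176/0.0790)/(2πk) = 0.8010/(2π·0.0572) = 2.229 m·K/W
  R'_stainless steel = ln(0.191/0.176)/(2πk) = 0.08179/(2π·17.8) = 7.313×10^-4 m·K/W
ΣR = 3.811×10^-4 + 2.229 + 7.313×10^-4 = 2.230 m·K/W
Q' = ΔT/ΣR = (365 °C − 33 °C)/2.230 = 149 W/m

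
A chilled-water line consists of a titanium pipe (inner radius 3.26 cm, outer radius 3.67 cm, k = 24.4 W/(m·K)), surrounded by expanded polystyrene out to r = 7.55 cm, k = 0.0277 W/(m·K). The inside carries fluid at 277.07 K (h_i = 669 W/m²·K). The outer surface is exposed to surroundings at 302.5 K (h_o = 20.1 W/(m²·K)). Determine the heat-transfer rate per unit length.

Resistance network (inner→outer):
  R'_conv,in = 1/(2πr h) = 1/(2π·0.0326·669) = 0.007298 m·K/W
  R'_titanium = ln(0.0367/0.0326)/(2πk) = 0.1185/(2π·24.4) = 7.727×10^-4 m·K/W
  R'_expanded polystyrene = ln(0.0755/0.0367)/(2πk) = 0.7214/(2π·0.0277) = 4.145 m·K/W
  R'_conv,out = 1/(2πr h) = 1/(2π·0.0755·20.1) = 0.1049 m·K/W
ΣR = 0.007298 + 7.727×10^-4 + 4.145 + 0.1049 = 4.258 m·K/W
Q' = ΔT/ΣR = (277.07 K − 302.5 K)/4.258 = -5.97 W/m
(Negative Q' ⇒ heat flows inward; heat gain = 5.97 W/m.)

Q' = 5.97 W/m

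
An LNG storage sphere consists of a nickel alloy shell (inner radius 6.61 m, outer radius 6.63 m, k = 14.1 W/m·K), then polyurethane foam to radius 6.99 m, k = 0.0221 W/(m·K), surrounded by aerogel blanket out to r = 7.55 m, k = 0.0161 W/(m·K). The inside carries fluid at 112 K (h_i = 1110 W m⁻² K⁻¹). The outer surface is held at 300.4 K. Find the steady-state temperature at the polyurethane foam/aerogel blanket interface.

Resistance network (inner→outer):
  R_conv,in = 1/(4πr²h) = 1/(4π·6.61²·1110) = 1.641×10^-6 K/W
  R_nickel alloy = (1/6.61 − 1/6.63)/(4πk) = 4.564×10^-4/(4π·14.1) = 2.576×10^-6 K/W
  R_polyurethane foam = (1/6.63 − 1/6.99)/(4πk) = 0.007768/(4π·0.0221) = 0.02797 K/W
  R_aerogel blanket = (1/6.99 − 1/7.55)/(4πk) = 0.01061/(4π·0.0161) = 0.05245 K/W
ΣR = 1.641×10^-6 + 2.576×10^-6 + 0.02797 + 0.05245 = 0.08042 K/W
Q = ΔT/ΣR = (112 K − 300.4 K)/0.08042 = -2343 W
From the inner boundary to the polyurethane foam/aerogel blanket interface, ΣR_partial = 0.02797 K/W.
T_interface = T_in − Q·ΣR_partial = 112 K − (-2343)(0.02797) = 177.5 K

T = 177.5 K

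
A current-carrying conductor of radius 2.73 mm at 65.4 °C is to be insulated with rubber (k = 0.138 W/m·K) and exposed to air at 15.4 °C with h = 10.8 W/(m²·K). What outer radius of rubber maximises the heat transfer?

For a cylinder, r_cr = k_ins/h = 0.138/10.8 = 0.0128 m = 1.28 cm

r_cr = 1.28 cm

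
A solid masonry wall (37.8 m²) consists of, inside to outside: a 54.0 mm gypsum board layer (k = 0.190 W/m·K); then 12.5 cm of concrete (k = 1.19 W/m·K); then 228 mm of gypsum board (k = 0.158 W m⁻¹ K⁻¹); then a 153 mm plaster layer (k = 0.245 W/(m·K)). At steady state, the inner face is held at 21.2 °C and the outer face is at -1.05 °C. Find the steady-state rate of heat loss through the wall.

Q = 342 W

Resistance network (inner→outer):
  R_gypsum board = L/(kA) = 0.0540/(0.190·37.8) = 0.007519 K/W
  R_concrete = L/(kA) = 0.125/(1.19·37.8) = 0.002779 K/W
  R_gypsum board = L/(kA) = 0.228/(0.158·37.8) = 0.03818 K/W
  R_plaster = L/(kA) = 0.153/(0.245·37.8) = 0.01652 K/W
ΣR = 0.007519 + 0.002779 + 0.03818 + 0.01652 = 0.06500 K/W
Q = ΔT/ΣR = (21.2 °C − -1.05 °C)/0.06500 = 342 W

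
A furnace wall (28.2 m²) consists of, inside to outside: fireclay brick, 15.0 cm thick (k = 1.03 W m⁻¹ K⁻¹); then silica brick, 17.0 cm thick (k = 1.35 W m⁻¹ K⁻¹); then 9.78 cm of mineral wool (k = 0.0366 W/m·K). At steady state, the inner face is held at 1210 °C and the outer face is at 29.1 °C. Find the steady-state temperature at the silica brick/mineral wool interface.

T = 1101 °C

Series thermal resistances, inner to outer:
  R_fireclay brick = L/(kA) = 0.150/(1.03·28.2) = 0.005164 K/W
  R_silica brick = L/(kA) = 0.170/(1.35·28.2) = 0.004465 K/W
  R_mineral wool = L/(kA) = 0.0978/(0.0366·28.2) = 0.09476 K/W
ΣR = 0.005164 + 0.004465 + 0.09476 = 0.1044 K/W
Q = ΔT/ΣR = (1210 °C − 29.1 °C)/0.1044 = 11310 W
From the inner boundary to the silica brick/mineral wool interface, ΣR_partial = 0.009629 K/W.
T_interface = T_in − Q·ΣR_partial = 1210 °C − (11310)(0.009629) = 1101 °C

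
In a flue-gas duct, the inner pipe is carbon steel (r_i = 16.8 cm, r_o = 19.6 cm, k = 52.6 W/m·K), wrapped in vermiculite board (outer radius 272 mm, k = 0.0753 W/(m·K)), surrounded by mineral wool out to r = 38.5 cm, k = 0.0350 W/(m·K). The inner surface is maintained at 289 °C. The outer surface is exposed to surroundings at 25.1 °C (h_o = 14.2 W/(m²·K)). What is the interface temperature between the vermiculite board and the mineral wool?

Resistance network (inner→outer):
  R'_carbon steel = ln(0.196/0.168)/(2πk) = 0.1542/(2π·52.6) = 4.664×10^-4 m·K/W
  R'_vermiculite board = ln(0.272/0.196)/(2πk) = 0.3277/(2π·0.0753) = 0.6926 m·K/W
  R'_mineral wool = ln(0.385/0.272)/(2πk) = 0.3474/(2π·0.0350) = 1.580 m·K/W
  R'_conv,out = 1/(2πr h) = 1/(2π·0.385·14.2) = 0.02911 m·K/W
ΣR = 4.664×10^-4 + 0.6926 + 1.580 + 0.02911 = 2.302 m·K/W
Q' = ΔT/ΣR = (289 °C − 25.1 °C)/2.302 = 114.6 W/m
From the inner boundary to the vermiculite board/mineral wool interface, ΣR_partial = 0.6931 m·K/W.
T_interface = T_in − Q'·ΣR_partial = 289 °C − (114.6)(0.6931) = 210 °C

T = 210 °C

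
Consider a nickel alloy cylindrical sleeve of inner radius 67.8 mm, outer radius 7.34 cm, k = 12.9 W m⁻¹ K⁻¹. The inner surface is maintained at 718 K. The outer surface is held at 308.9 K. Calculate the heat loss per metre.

Q' = 2πk·ΔT/ln(r₂/r₁) = 2π × 12.9 × 409.1 / ln(0.0734/0.0678) = 4.18×10^5 W/m

Q' = 418 kW/m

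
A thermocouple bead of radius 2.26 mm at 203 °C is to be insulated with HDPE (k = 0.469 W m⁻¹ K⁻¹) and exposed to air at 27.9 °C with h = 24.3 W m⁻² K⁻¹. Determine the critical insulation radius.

r_cr = 3.86 cm

For a sphere, r_cr = 2k_ins/h = 2·0.469/24.3 = 0.0386 m = 3.86 cm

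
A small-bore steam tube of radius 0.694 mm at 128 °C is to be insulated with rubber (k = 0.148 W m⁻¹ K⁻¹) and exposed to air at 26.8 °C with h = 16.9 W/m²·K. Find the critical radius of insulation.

r_cr = 0.876 cm

For a cylinder, r_cr = k_ins/h = 0.148/16.9 = 0.00876 m = 0.876 cm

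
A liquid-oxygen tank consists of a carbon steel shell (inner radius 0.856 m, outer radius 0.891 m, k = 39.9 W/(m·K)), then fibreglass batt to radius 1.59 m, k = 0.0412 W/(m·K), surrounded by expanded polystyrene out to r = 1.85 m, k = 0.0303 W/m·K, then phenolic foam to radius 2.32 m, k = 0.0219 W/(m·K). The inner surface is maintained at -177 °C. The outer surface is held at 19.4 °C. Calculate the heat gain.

Series thermal resistances, inner to outer:
  R_carbon steel = (1/0.856 − 1/0.891)/(4πk) = 0.04589/(4π·39.9) = 9.152×10^-5 K/W
  R_fibreglass batt = (1/0.891 − 1/1.59)/(4πk) = 0.4934/(4π·0.0412) = 0.9530 K/W
  R_expanded polystyrene = (1/1.59 − 1/1.85)/(4πk) = 0.08839/(4π·0.0303) = 0.2321 K/W
  R_phenolic foam = (1/1.85 − 1/2.32)/(4πk) = 0.1095/(4π·0.0219) = 0.3979 K/W
ΣR = 9.152×10^-5 + 0.9530 + 0.2321 + 0.3979 = 1.583 K/W
Q = ΔT/ΣR = (-177 °C − 19.4 °C)/1.583 = -124 W
(Negative Q ⇒ heat flows inward; heat gain = 124 W.)

Q = 124 W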